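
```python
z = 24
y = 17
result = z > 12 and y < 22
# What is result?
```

Trace:
`z = 24` → z = 24
`y = 17` → y = 17
`result = z > 12 and y < 22` → result = True
So result = True

Answer: True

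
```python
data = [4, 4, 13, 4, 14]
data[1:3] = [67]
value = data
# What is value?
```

Trace:
`data = [4, 4, 13, 4, 14]` → data = [4, 4, 13, 4, 14]
`data[1:3] = [67]` → data = [4, 67, 4, 14]
`value = data` → value = [4, 67, 4, 14]
So value = [4, 67, 4, 14]

Answer: [4, 67, 4, 14]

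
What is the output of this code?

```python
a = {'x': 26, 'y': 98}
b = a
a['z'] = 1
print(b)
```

Key concept: dict aliasing.
Step by step:
`a = {'x': 26, 'y': 98}` → a = {'x': 26, 'y': 98}
`b = a` → b = {'x': 26, 'y': 98} (same object as a)
`a['z'] = 1` → a = {'x': 26, 'y': 98, 'z': 1} (same object as b); b = {'x': 26, 'y': 98, 'z': 1} (same object as a)
`print(b)` → prints {'x': 26, 'y': 98, 'z': 1}

Answer: {'x': 26, 'y': 98, 'z': 1}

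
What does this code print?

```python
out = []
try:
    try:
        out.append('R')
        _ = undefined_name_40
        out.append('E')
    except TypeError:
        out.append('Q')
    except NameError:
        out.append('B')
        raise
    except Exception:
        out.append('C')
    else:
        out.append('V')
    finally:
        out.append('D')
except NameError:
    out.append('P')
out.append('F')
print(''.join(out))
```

Execution trace: 'R' (inner try body) → 'B' (inner except NameError) → 'D' (inner finally) → 'P' (outer except NameError) → 'F' (after the try/except). Output: RBDPF

Answer: RBDPF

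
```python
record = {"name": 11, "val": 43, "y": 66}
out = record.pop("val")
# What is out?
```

Trace:
`record = {"name": 11, "val": 43, "y": 66}` → record = {'name': 11, 'val': 43, 'y': 66}
`out = record.pop("val")` → record = {'name': 11, 'y': 66}; out = 43
So out = 43

Answer: 43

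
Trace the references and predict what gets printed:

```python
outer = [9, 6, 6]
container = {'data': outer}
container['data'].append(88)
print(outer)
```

Key concept: dict holds reference to list.
Step by step:
`outer = [9, 6, 6]` → outer = [9, 6, 6]
`container = {'data': outer}` → container = {'data': [9, 6, 6]}
`container['data'].append(88)` → outer = [9, 6, 6, 88]; container = {'data': [9, 6, 6, 88]}
`print(outer)` → prints [9, 6, 6, 88]

Answer: [9, 6, 6, 88]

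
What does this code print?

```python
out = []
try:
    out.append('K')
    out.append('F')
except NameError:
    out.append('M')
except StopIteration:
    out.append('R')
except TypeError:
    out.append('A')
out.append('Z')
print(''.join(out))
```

Execution trace: 'K' (try body) → 'F' (try body, no exception) → 'Z' (after the try/except). Output: KFZ

Answer: KFZ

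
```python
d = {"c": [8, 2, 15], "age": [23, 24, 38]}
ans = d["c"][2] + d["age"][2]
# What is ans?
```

Trace:
`d = {"c": [8, 2, 15], "age": [23, 24, 38]}` → d = {'c': [8, 2, 15], 'age': [23, 24, 38]}
`ans = d["c"][2] + d["age"][2]` → ans = 53
So ans = 53

Answer: 53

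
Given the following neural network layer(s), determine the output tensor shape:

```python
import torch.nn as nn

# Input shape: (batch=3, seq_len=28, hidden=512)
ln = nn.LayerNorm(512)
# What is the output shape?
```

Input: (3, 28, 512) -> Output: (3, 28, 512)

Answer: (3, 28, 512)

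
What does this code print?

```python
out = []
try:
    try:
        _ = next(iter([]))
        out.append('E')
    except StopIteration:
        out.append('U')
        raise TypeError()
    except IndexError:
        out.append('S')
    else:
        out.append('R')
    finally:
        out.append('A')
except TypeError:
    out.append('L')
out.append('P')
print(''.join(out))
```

Execution trace: 'U' (except StopIteration) → 'A' (finally) → 'L' (outer except TypeError) → 'P' (after the try/except). Output: UALP

Answer: UALP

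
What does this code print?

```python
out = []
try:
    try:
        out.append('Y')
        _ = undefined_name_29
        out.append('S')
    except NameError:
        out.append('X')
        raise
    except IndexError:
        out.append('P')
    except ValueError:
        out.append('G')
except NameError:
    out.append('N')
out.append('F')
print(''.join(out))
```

Execution trace: 'Y' (inner try body) → 'X' (inner except NameError) → 'N' (outer except NameError) → 'F' (after the try/except). Output: YXNF

Answer: YXNF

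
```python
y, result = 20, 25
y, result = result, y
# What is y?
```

Trace:
`y, result = 20, 25` → y = 20; result = 25
`y, result = result, y` → y = 25; result = 20
So y = 25

Answer: 25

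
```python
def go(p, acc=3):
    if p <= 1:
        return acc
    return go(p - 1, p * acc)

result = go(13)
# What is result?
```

Accumulator trace (n, acc): (13, 3) -> (12, 39) -> (11, 468) -> (10, 5148) -> (9, 51480) -> (8, 463320) -> (7, 3706560) -> (6, 25945920) -> (5, 155675520) -> (4, 778377600) -> (3, 3113510400) -> (2, 9340531200) -> (1, 18681062400) -> return 18681062400

Answer: 18681062400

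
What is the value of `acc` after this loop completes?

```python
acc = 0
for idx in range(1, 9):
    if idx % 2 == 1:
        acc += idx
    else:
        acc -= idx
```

Add odd, subtract even
`acc` takes the values: 0 → 1 → -1 → 2 → -2 → 3 → -3 → 4 → -4

Answer: -4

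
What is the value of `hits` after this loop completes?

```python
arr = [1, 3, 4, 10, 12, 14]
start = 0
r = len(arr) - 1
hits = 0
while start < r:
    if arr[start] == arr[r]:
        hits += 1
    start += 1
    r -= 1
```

Count matching pairs from ends
`hits` takes the values: 0

Answer: 0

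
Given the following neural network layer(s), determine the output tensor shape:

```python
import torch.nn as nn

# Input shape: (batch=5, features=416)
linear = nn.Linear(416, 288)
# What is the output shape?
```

Input: (5, 416) -> Output: (5, 288)

Answer: (5, 288)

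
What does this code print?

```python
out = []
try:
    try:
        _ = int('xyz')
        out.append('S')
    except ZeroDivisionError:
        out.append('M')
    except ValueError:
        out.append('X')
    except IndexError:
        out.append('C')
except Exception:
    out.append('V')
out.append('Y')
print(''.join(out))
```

Execution trace: 'X' (inner except ValueError) → 'Y' (after the try/except). Output: XY

Answer: XY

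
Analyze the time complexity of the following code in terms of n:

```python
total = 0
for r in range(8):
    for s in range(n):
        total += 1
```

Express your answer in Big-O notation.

Each loop level contributes: 1 × n. Multiplying the contributions gives O(n).

Answer: O(n)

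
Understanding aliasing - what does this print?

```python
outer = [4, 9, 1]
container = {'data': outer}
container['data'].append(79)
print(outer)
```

Key concept: dict holds reference to list.
Step by step:
`outer = [4, 9, 1]` → outer = [4, 9, 1]
`container = {'data': outer}` → container = {'data': [4, 9, 1]}
`container['data'].append(79)` → outer = [4, 9, 1, 79]; container = {'data': [4, 9, 1, 79]}
`print(outer)` → prints [4, 9, 1, 79]

Answer: [4, 9, 1, 79]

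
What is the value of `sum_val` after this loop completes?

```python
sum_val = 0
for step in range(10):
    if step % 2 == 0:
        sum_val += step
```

Sum of even numbers 0 to 9
`sum_val` takes the values: 0 → 2 → 6 → 12 → 20

Answer: 20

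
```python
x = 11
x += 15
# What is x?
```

Trace:
`x = 11` → x = 11
`x += 15` → x = 26
So x = 26

Answer: 26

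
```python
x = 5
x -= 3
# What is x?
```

Trace:
`x = 5` → x = 5
`x -= 3` → x = 2
So x = 2

Answer: 2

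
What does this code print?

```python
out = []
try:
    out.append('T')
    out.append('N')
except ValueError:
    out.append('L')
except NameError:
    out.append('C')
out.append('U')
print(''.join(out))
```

Execution trace: 'T' (try body) → 'N' (try body, no exception) → 'U' (after the try/except). Output: TNU

Answer: TNU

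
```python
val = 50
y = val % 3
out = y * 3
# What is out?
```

Trace:
`val = 50` → val = 50
`y = val % 3` → y = 2
`out = y * 3` → out = 6
So out = 6

Answer: 6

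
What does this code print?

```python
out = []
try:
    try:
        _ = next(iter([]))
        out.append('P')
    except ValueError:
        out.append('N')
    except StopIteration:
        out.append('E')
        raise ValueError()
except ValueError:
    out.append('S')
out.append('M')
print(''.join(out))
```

Execution trace: 'E' (inner except StopIteration) → 'S' (outer except ValueError) → 'M' (after the try/except). Output: ESM

Answer: ESM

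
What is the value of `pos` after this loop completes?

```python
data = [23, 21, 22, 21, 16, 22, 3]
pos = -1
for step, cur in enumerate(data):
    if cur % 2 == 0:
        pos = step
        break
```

First even number index in [23, 21, 22, 21, 16, 22, 3]
`pos` takes the values: -1 → 2

Answer: 2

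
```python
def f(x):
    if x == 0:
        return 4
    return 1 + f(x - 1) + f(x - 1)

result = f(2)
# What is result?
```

f(x) = 1 + 2·f(x-1), f(0)=4. Closed form: (4+1)·2^2 - 1 = 19.

Answer: 19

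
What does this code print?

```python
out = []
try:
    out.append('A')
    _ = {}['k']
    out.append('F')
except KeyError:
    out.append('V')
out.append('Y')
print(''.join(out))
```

Execution trace: 'A' (try body) → 'V' (except KeyError) → 'Y' (after the try/except). Output: AVY

Answer: AVY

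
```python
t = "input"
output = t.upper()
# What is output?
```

Trace:
`t = "input"` → t = 'input'
`output = t.upper()` → output = 'INPUT'
So output = 'INPUT'

Answer: 'INPUT'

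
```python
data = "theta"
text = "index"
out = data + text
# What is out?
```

Trace:
`data = "theta"` → data = 'theta'
`text = "index"` → text = 'index'
`out = data + text` → out = 'thetaindex'
So out = 'thetaindex'

Answer: 'thetaindex'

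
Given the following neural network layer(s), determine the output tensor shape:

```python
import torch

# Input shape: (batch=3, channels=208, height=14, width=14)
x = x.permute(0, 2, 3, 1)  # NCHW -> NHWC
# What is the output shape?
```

Input: (3, 208, 14, 14) -> Output: (3, 14, 14, 208)

Answer: (3, 14, 14, 208)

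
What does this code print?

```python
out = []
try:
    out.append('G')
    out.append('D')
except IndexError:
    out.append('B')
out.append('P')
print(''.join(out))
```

Execution trace: 'G' (try body) → 'D' (try body, no exception) → 'P' (after the try/except). Output: GDP

Answer: GDP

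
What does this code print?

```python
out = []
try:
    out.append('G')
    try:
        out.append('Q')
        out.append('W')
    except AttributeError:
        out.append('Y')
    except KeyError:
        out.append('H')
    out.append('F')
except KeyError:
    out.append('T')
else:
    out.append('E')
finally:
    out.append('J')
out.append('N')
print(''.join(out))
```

Execution trace: 'G' (try body) → 'Q' (inner try body) → 'W' (inner try body, no exception) → 'F' (try body, no exception) → 'E' (else) → 'J' (finally) → 'N' (after the try/except). Output: GQWFEJN

Answer: GQWFEJN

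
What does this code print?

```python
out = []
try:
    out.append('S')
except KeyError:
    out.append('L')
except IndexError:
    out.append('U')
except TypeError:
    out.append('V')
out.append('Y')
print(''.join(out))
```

Execution trace: 'S' (try body, no exception) → 'Y' (after the try/except). Output: SY

Answer: SY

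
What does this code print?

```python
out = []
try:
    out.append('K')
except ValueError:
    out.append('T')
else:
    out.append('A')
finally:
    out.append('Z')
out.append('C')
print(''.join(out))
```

Execution trace: 'K' (try body, no exception) → 'A' (else) → 'Z' (finally) → 'C' (after the try/except). Output: KAZC

Answer: KAZC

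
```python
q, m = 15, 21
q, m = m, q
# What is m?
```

Trace:
`q, m = 15, 21` → q = 15; m = 21
`q, m = m, q` → q = 21; m = 15
So m = 15

Answer: 15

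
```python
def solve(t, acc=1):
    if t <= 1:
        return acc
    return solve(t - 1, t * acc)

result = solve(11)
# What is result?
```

Accumulator trace (n, acc): (11, 1) -> (10, 11) -> (9, 110) -> (8, 990) -> (7, 7920) -> (6, 55440) -> (5, 332640) -> (4, 1663200) -> (3, 6652800) -> (2, 19958400) -> (1, 39916800) -> return 39916800

Answer: 39916800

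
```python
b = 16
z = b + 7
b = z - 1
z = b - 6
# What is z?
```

Trace:
`b = 16` → b = 16
`z = b + 7` → z = 23
`b = z - 1` → b = 22
`z = b - 6` → z = 16
So z = 16

Answer: 16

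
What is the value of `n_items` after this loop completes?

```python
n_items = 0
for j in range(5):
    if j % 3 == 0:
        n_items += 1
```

Count numbers divisible by 3 in range(5)
`n_items` takes the values: 0 → 1 → 2

Answer: 2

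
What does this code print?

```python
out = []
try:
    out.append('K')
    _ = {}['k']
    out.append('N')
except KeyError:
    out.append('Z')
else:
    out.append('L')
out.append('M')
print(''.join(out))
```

Execution trace: 'K' (try body) → 'Z' (except KeyError) → 'M' (after the try/except). Output: KZM

Answer: KZM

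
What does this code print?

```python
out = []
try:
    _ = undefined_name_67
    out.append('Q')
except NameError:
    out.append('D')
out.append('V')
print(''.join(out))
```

Execution trace: 'D' (except NameError) → 'V' (after the try/except). Output: DV

Answer: DV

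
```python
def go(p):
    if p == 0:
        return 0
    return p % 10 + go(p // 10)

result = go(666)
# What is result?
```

Sum of digits of 666: 6 + 6 + 6 = 18

Answer: 18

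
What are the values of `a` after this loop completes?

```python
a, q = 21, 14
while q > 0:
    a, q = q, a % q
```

GCD of 21 and 14
`a` takes the values: 21 → 14 → 7

Answer: 7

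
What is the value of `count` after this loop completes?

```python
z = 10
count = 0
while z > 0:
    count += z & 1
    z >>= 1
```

Count set bits in 10 (binary: 0b1010)
`count` takes the values: 0 → 1 → 2

Answer: 2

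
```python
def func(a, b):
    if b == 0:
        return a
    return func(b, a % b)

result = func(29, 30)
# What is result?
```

func(29, 30) -> func(30, 29) -> func(29, 1) -> func(1, 0) -> 1

Answer: 1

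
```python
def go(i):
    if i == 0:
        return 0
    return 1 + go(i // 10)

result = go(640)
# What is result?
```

Count of digits of 640: 3

Answer: 3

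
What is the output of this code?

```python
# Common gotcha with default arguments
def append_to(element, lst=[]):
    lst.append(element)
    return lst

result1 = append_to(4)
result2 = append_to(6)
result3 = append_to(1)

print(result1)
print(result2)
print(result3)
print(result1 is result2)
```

Key concept: mutable default argument gotcha.
Step by step:
`result1 = append_to(4)` → result1 = [4]
`result2 = append_to(6)` → result1 = [4, 6] (same object as result2); result2 = [4, 6] (same object as result1)
`result3 = append_to(1)` → result1 = [4, 6, 1] (same object as result2, result3); result2 = [4, 6, 1] (same object as result1, result3); result3 = [4, 6, 1] (same object as result1, result2)
`print(result1)` → prints [4, 6, 1]
`print(result2)` → prints [4, 6, 1]
`print(result3)` → prints [4, 6, 1]
`print(result1 is result2)` → prints True

Answer:
[4, 6, 1]
[4, 6, 1]
[4, 6, 1]
True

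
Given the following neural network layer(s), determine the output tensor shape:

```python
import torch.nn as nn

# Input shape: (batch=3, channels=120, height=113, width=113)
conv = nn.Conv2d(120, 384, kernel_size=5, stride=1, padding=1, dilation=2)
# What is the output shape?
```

Input: (3, 120, 113, 113) -> Output: (3, 384, 107, 107)

Answer: (3, 384, 107, 107)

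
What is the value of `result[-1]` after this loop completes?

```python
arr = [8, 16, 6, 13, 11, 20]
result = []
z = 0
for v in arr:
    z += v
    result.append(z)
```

Cumulative sum ends at 74
`result` takes the values: [] → [8] → [8, 24] → [8, 24, 30] → [8, 24, 30, 43] → [8, 24, 30, 43, 54] → [8, 24, 30, 43, 54, 74]
So `result[-1]` = 74

Answer: 74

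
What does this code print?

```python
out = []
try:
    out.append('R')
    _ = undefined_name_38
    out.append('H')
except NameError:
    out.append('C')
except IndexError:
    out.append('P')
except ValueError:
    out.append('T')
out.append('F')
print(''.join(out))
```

Execution trace: 'R' (try body) → 'C' (except NameError) → 'F' (after the try/except). Output: RCF

Answer: RCF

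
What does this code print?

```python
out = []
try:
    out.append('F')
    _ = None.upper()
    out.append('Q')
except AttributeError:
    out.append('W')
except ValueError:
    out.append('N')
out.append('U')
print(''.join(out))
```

Execution trace: 'F' (try body) → 'W' (except AttributeError) → 'U' (after the try/except). Output: FWU

Answer: FWU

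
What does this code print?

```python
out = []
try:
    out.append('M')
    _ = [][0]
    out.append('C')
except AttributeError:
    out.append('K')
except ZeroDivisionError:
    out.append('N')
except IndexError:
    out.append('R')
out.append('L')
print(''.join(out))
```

Execution trace: 'M' (try body) → 'R' (except IndexError) → 'L' (after the try/except). Output: MRL

Answer: MRL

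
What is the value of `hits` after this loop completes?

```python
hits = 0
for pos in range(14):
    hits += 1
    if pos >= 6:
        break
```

Loop breaks when pos reaches 6, hits is 7
`hits` takes the values: 0 → 1 → 2 → 3 → 4 → 5 → 6 → 7

Answer: 7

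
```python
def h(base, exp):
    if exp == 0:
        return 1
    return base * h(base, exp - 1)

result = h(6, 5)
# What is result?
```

h(6, 5) = 6 * 6 * 6 * 6 * 6 = 7776

Answer: 7776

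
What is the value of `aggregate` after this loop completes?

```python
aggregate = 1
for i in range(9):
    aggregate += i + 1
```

Start at 1, add 1 to 9 = 46
`aggregate` takes the values: 1 → 2 → 4 → 7 → 11 → 16 → 22 → 29 → 37 → 46

Answer: 46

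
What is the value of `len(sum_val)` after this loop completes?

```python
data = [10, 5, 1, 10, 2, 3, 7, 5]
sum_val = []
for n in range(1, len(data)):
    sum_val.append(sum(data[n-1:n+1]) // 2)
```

Number of 2-element averages
`sum_val` takes the values: [] → [7] → [7, 3] → [7, 3, 5] → [7, 3, 5, 6] → [7, 3, 5, 6, 2] → [7, 3, 5, 6, 2, 5] → [7, 3, 5, 6, 2, 5, 6]
So `len(sum_val)` = 7

Answer: 7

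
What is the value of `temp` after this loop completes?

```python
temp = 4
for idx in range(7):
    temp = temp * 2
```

Multiply by 2, 7 times: 4 * 2^7 = 512
`temp` takes the values: 4 → 8 → 16 → 32 → 64 → 128 → 256 → 512

Answer: 512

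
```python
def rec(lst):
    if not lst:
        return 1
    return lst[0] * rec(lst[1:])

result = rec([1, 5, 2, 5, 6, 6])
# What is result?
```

Product over [1, 5, 2, 5, 6, 6] = 1 * 5 * 2 * 5 * 6 * 6 = 1800

Answer: 1800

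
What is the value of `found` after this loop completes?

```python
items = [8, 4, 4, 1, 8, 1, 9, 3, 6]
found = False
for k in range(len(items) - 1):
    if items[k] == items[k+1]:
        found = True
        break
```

Check consecutive duplicates in [8, 4, 4, 1, 8, 1, 9, 3, 6]
`found` takes the values: False → True

Answer: True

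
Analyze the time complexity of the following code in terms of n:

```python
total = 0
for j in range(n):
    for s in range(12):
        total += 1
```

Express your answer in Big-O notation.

Each loop level contributes: n × 1. Multiplying the contributions gives O(n).

Answer: O(n)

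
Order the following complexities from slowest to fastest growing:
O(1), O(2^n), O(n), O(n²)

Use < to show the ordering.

Ordered by growth rate: O(1) < O(n) < O(n²) < O(2^n)

Answer: O(1) < O(n) < O(n²) < O(2^n)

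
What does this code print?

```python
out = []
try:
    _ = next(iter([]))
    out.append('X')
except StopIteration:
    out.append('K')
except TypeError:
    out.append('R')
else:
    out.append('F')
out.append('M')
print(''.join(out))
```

Execution trace: 'K' (except StopIteration) → 'M' (after the try/except). Output: KM

Answer: KM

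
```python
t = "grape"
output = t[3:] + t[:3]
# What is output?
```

Trace:
`t = "grape"` → t = 'grape'
`output = t[3:] + t[:3]` → output = 'pegra'
So output = 'pegra'

Answer: 'pegra'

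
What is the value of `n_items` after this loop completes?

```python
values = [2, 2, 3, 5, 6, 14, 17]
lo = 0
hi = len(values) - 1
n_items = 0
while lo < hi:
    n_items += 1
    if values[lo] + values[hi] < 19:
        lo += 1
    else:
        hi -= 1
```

Steps to find pair summing to 19
`n_items` takes the values: 0 → 1 → 2 → 3 → 4 → 5 → 6

Answer: 6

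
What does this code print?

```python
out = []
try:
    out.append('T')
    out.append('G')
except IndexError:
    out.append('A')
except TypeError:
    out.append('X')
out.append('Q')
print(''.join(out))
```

Execution trace: 'T' (try body) → 'G' (try body, no exception) → 'Q' (after the try/except). Output: TGQ

Answer: TGQ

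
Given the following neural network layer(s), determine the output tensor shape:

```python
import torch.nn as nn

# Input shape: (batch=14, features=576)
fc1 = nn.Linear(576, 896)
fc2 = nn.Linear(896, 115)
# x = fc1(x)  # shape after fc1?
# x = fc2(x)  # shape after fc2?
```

Input: (14, 576) -> after fc1: (14, 896) -> Output: (14, 115)

Answer: (14, 115)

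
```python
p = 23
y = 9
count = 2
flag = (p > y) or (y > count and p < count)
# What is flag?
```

Trace:
`p = 23` → p = 23
`y = 9` → y = 9
`count = 2` → count = 2
`flag = (p > y) or (y > count and p < count)` → flag = True
So flag = True

Answer: True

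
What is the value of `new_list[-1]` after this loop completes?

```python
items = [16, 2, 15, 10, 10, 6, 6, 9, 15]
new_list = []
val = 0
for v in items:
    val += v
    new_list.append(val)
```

Cumulative sum ends at 89
`new_list` takes the values: [] → [16] → [16, 18] → [16, 18, 33] → [16, 18, 33, 43] → [16, 18, 33, 43, 53] → [16, 18, 33, 43, 53, 59] → [16, 18, 33, 43, 53, 59, 65] → [16, 18, 33, 43, 53, 59, 65, 74] → [16, 18, 33, 43, 53, 59, 65, 74, 89]
So `new_list[-1]` = 89

Answer: 89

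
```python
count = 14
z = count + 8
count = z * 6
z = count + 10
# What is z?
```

Trace:
`count = 14` → count = 14
`z = count + 8` → z = 22
`count = z * 6` → count = 132
`z = count + 10` → z = 142
So z = 142

Answer: 142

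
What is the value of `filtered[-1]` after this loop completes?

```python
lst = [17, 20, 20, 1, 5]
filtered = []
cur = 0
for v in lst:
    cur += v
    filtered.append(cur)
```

Cumulative sum ends at 63
`filtered` takes the values: [] → [17] → [17, 37] → [17, 37, 57] → [17, 37, 57, 58] → [17, 37, 57, 58, 63]
So `filtered[-1]` = 63

Answer: 63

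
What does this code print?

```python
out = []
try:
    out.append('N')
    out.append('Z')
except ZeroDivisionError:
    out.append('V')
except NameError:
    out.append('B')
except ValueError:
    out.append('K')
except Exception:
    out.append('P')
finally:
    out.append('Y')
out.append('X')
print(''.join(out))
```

Execution trace: 'N' (try body) → 'Z' (try body, no exception) → 'Y' (finally) → 'X' (after the try/except). Output: NZYX

Answer: NZYX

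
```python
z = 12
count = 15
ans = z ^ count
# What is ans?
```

Trace:
`z = 12` → z = 12
`count = 15` → count = 15
`ans = z ^ count` → ans = 3
So ans = 3

Answer: 3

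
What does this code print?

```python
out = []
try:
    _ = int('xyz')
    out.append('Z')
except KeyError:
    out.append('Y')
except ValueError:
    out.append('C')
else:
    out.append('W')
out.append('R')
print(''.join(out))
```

Execution trace: 'C' (except ValueError) → 'R' (after the try/except). Output: CR

Answer: CR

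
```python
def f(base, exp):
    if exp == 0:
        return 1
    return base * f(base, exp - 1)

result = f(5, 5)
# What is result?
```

f(5, 5) = 5 * 5 * 5 * 5 * 5 = 3125

Answer: 3125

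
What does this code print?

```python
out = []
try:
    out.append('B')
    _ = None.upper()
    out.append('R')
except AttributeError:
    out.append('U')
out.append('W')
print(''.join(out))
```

Execution trace: 'B' (try body) → 'U' (except AttributeError) → 'W' (after the try/except). Output: BUW

Answer: BUW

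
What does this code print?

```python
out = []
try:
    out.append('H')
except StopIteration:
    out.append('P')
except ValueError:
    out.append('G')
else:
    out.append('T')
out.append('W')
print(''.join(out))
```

Execution trace: 'H' (try body, no exception) → 'T' (else) → 'W' (after the try/except). Output: HTW

Answer: HTW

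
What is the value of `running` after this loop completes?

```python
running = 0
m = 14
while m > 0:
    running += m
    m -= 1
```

Sum 14 down to 1
`running` takes the values: 0 → 14 → 27 → 39 → 50 → 60 → 69 → 77 → 84 → 90 → 95 → 99 → 102 → 104 → 105

Answer: 105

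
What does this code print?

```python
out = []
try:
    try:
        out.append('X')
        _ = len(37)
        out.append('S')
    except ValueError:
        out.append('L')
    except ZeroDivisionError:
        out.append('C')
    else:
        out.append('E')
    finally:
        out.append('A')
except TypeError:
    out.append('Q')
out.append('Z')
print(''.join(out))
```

Execution trace: 'X' (try body) → 'A' (finally) → 'Q' (outer except TypeError) → 'Z' (after the try/except). Output: XAQZ

Answer: XAQZ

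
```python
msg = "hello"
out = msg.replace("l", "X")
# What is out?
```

Trace:
`msg = "hello"` → msg = 'hello'
`out = msg.replace("l", "X")` → out = 'heXXo'
So out = 'heXXo'

Answer: 'heXXo'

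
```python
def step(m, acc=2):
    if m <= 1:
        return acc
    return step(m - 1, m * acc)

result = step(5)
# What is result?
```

Accumulator trace (n, acc): (5, 2) -> (4, 10) -> (3, 40) -> (2, 120) -> (1, 240) -> return 240

Answer: 240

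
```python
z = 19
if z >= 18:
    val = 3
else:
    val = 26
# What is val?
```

Trace:
`z = 19` → z = 19
`if z >= 18: ...` → z >= 18 is True → val = 3
So val = 3

Answer: 3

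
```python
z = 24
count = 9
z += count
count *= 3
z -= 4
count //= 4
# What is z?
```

Trace:
`z = 24` → z = 24
`count = 9` → count = 9
`z += count` → z = 33
`count *= 3` → count = 27
`z -= 4` → z = 29
`count //= 4` → count = 6
So z = 29

Answer: 29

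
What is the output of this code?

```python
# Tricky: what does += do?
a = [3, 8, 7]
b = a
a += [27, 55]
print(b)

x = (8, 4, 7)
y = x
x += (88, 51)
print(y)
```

Key concept: += behavior differs for mutable vs immutable.
Step by step:
`a = [3, 8, 7]` → a = [3, 8, 7]
`b = a` → b = [3, 8, 7] (same object as a)
`a += [27, 55]` → a = [3, 8, 7, 27, 55] (same object as b); b = [3, 8, 7, 27, 55] (same object as a)
`print(b)` → prints [3, 8, 7, 27, 55]
`x = (8, 4, 7)` → x = (8, 4, 7)
`y = x` → y = (8, 4, 7)
`x += (88, 51)` → x = (8, 4, 7, 88, 51)
`print(y)` → prints (8, 4, 7)

Answer:
[3, 8, 7, 27, 55]
(8, 4, 7)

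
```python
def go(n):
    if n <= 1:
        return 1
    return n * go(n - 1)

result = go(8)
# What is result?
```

go(8) = 8 * 7 * 6 * 5 * 4 * 3 * 2 * 1 = 40320

Answer: 40320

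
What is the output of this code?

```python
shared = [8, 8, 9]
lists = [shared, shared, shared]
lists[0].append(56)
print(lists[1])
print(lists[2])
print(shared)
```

Key concept: list of same reference.
Step by step:
`shared = [8, 8, 9]` → shared = [8, 8, 9]
`lists = [shared, shared, shared]` → lists = [[8, 8, 9], [8, 8, 9], [8, 8, 9]]
`lists[0].append(56)` → shared = [8, 8, 9, 56]; lists = [[8, 8, 9, 56], [8, 8, 9, 56], [8, 8, 9, 56]]
`print(lists[1])` → prints [8, 8, 9, 56]
`print(lists[2])` → prints [8, 8, 9, 56]
`print(shared)` → prints [8, 8, 9, 56]

Answer:
[8, 8, 9, 56]
[8, 8, 9, 56]
[8, 8, 9, 56]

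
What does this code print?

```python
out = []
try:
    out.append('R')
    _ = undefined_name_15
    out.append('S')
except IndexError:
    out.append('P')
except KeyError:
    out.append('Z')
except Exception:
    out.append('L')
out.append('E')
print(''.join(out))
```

Execution trace: 'R' (try body) → 'L' (except Exception) → 'E' (after the try/except). Output: RLE

Answer: RLE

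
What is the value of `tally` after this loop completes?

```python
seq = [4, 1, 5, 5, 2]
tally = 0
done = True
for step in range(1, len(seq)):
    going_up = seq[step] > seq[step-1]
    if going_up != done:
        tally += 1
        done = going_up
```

Count direction changes in [4, 1, 5, 5, 2]
`tally` takes the values: 0 → 1 → 2 → 3

Answer: 3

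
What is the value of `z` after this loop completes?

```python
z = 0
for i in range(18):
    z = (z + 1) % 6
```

Increment mod 6, 18 times = 0
`z` takes the values: 0 → 1 → 2 → 3 → 4 → 5 → 0 → 1 → 2 → 3 → 4 → 5 → 0 → 1 → 2 → 3 → 4 → 5 → 0

Answer: 0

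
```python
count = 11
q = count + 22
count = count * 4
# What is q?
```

Trace:
`count = 11` → count = 11
`q = count + 22` → q = 33
`count = count * 4` → count = 44
So q = 33

Answer: 33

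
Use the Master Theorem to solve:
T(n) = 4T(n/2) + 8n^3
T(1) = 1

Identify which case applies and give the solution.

a=4, b=2, f(n)=8n^3. log_2(4) = 2. Since c=3 > 2 and the regularity condition holds (4(n/2)^3 = (4/2^3)n^3 with 4/2^3 < 1), Case 3 applies: T(n) = Θ(f(n)) = O(n^3).

Answer: O(n^3) - Case 3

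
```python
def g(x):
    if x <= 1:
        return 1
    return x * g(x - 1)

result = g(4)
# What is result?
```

g(4) = 4 * 3 * 2 * 1 = 24

Answer: 24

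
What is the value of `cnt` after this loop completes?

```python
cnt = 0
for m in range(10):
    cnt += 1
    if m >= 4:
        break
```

Loop breaks when m reaches 4, cnt is 5
`cnt` takes the values: 0 → 1 → 2 → 3 → 4 → 5

Answer: 5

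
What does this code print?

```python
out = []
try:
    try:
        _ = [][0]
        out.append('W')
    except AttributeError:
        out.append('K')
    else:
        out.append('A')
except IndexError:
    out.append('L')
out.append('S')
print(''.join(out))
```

Execution trace: 'L' (outer except IndexError) → 'S' (after the try/except). Output: LS

Answer: LS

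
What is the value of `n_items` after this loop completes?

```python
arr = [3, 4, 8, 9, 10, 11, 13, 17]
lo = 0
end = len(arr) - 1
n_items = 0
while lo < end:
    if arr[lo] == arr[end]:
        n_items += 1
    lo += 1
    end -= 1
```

Count matching pairs from ends
`n_items` takes the values: 0

Answer: 0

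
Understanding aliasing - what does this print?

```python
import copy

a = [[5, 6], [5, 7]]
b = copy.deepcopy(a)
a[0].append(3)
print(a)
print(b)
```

Key concept: deep copy is fully independent.
Step by step:
`a = [[5, 6], [5, 7]]` → a = [[5, 6], [5, 7]]
`b = copy.deepcopy(a)` → b = [[5, 6], [5, 7]]
`a[0].append(3)` → a = [[5, 6, 3], [5, 7]]
`print(a)` → prints [[5, 6, 3], [5, 7]]
`print(b)` → prints [[5, 6], [5, 7]]

Answer:
[[5, 6, 3], [5, 7]]
[[5, 6], [5, 7]]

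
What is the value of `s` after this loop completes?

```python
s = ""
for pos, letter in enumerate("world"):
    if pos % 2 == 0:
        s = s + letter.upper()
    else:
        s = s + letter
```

Uppercase even positions in 'world'
`s` takes the values: "" → "W" → "Wo" → "WoR" → "WoRl" → "WoRlD"

Answer: "WoRlD"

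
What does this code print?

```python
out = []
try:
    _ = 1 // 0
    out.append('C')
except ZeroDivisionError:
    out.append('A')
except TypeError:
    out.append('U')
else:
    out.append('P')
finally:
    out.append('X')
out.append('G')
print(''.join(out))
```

Execution trace: 'A' (except ZeroDivisionError) → 'X' (finally) → 'G' (after the try/except). Output: AXG

Answer: AXG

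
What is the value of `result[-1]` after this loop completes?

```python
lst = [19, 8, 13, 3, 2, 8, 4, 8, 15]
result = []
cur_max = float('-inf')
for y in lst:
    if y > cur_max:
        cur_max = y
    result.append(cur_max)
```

Running max ends at 19
`result` takes the values: [] → [19] → [19, 19] → [19, 19, 19] → [19, 19, 19, 19] → [19, 19, 19, 19, 19] → [19, 19, 19, 19, 19, 19] → [19, 19, 19, 19, 19, 19, 19] → [19, 19, 19, 19, 19, 19, 19, 19] → [19, 19, 19, 19, 19, 19, 19, 19, 19]
So `result[-1]` = 19

Answer: 19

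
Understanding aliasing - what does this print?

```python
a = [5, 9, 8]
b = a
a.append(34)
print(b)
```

Key concept: basic list aliasing.
Step by step:
`a = [5, 9, 8]` → a = [5, 9, 8]
`b = a` → b = [5, 9, 8] (same object as a)
`a.append(34)` → a = [5, 9, 8, 34] (same object as b); b = [5, 9, 8, 34] (same object as a)
`print(b)` → prints [5, 9, 8, 34]

Answer: [5, 9, 8, 34]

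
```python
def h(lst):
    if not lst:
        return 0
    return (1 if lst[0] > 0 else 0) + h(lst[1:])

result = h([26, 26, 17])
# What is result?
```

Count of positive elements in [26, 26, 17] = 3

Answer: 3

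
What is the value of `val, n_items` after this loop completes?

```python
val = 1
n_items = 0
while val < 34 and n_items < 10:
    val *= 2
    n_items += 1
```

Double until >= 34 or 10 iterations
`val, n_items` takes the values: (1, 0) → (2, 0) → (2, 1) → (4, 1) → (4, 2) → (8, 2) → (8, 3) → (16, 3) → (16, 4) → (32, 4) → (32, 5) → (64, 5) → (64, 6)

Answer: 64, 6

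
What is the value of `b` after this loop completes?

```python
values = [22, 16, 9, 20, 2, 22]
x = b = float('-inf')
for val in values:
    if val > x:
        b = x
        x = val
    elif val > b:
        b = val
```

Second largest (with repeats) in [22, 16, 9, 20, 2, 22]
`b` takes the values: -inf → 16 → 20 → 22

Answer: 22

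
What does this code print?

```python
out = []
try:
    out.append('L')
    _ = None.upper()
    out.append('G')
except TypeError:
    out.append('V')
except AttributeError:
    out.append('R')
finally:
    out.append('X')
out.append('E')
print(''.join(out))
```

Execution trace: 'L' (try body) → 'R' (except AttributeError) → 'X' (finally) → 'E' (after the try/except). Output: LRXE

Answer: LRXE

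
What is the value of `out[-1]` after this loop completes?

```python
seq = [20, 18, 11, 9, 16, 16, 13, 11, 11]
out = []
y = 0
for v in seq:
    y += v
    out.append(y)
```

Cumulative sum ends at 125
`out` takes the values: [] → [20] → [20, 38] → [20, 38, 49] → [20, 38, 49, 58] → [20, 38, 49, 58, 74] → [20, 38, 49, 58, 74, 90] → [20, 38, 49, 58, 74, 90, 103] → [20, 38, 49, 58, 74, 90, 103, 114] → [20, 38, 49, 58, 74, 90, 103, 114, 125]
So `out[-1]` = 125

Answer: 125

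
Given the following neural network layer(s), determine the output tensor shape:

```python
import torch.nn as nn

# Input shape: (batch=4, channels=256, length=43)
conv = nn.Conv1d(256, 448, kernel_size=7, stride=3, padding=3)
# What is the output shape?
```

Input: (4, 256, 43) -> Output: (4, 448, 15)

Answer: (4, 448, 15)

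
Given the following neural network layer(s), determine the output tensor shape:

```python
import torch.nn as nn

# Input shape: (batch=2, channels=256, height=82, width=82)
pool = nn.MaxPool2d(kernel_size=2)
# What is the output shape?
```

Input: (2, 256, 82, 82) -> Output: (2, 256, 41, 41)

Answer: (2, 256, 41, 41)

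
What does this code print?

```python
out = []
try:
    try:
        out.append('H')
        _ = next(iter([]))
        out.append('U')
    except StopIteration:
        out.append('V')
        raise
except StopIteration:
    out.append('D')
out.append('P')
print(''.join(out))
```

Execution trace: 'H' (inner try body) → 'V' (inner except StopIteration) → 'D' (outer except StopIteration) → 'P' (after the try/except). Output: HVDP

Answer: HVDP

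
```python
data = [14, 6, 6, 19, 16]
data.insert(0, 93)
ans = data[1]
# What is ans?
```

Trace:
`data = [14, 6, 6, 19, 16]` → data = [14, 6, 6, 19, 16]
`data.insert(0, 93)` → data = [93, 14, 6, 6, 19, 16]
`ans = data[1]` → ans = 14
So ans = 14

Answer: 14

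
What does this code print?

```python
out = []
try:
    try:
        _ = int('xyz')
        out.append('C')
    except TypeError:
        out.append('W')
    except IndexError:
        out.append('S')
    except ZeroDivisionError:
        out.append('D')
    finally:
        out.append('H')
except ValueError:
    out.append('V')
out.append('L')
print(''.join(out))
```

Execution trace: 'H' (finally) → 'V' (outer except ValueError) → 'L' (after the try/except). Output: HVL

Answer: HVL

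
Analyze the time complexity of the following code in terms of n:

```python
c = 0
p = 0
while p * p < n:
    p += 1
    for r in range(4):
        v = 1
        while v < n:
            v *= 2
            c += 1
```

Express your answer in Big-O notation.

Each loop level contributes: √n × 1 × log n. Multiplying the contributions gives O(√n log n).

Answer: O(√n log n)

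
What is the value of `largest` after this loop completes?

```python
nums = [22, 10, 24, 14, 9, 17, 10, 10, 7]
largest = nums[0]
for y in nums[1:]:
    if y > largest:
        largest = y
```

Maximum of [22, 10, 24, 14, 9, 17, 10, 10, 7]
`largest` takes the values: 22 → 24

Answer: 24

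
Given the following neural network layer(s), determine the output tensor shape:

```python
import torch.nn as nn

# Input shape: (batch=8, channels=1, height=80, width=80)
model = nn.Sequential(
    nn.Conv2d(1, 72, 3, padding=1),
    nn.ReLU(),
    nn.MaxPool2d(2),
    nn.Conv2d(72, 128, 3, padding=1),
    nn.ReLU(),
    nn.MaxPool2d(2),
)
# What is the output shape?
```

Input: (8, 1, 80, 80) -> after first Conv2d: (8, 72, 80, 80) -> after first MaxPool2d: (8, 72, 40, 40) -> after second Conv2d: (8, 128, 40, 40) -> Output: (8, 128, 20, 20)

Answer: (8, 128, 20, 20)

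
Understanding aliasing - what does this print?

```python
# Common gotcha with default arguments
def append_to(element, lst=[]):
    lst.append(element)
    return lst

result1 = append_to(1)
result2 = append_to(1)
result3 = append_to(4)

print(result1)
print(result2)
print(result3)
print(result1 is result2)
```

Key concept: mutable default argument gotcha.
Step by step:
`result1 = append_to(1)` → result1 = [1]
`result2 = append_to(1)` → result1 = [1, 1] (same object as result2); result2 = [1, 1] (same object as result1)
`result3 = append_to(4)` → result1 = [1, 1, 4] (same object as result2, result3); result2 = [1, 1, 4] (same object as result1, result3); result3 = [1, 1, 4] (same object as result1, result2)
`print(result1)` → prints [1, 1, 4]
`print(result2)` → prints [1, 1, 4]
`print(result3)` → prints [1, 1, 4]
`print(result1 is result2)` → prints True

Answer:
[1, 1, 4]
[1, 1, 4]
[1, 1, 4]
True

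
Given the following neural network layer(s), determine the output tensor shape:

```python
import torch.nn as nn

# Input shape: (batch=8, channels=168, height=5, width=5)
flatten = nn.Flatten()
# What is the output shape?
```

Input: (8, 168, 5, 5) -> Output: (8, 4200)

Answer: (8, 4200)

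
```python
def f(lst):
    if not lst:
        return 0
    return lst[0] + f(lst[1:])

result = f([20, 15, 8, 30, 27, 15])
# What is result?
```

20 + 15 + 8 + 30 + 27 + 15 + 0 = 115

Answer: 115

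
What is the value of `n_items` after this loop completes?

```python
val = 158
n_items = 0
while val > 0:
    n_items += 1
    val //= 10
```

Count digits by repeated division by 10
`n_items` takes the values: 0 → 1 → 2 → 3

Answer: 3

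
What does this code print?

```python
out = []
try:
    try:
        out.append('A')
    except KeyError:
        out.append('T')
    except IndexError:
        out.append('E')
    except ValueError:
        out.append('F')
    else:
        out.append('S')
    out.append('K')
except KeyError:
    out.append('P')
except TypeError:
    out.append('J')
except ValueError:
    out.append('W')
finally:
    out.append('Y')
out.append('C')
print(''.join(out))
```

Execution trace: 'A' (inner try body, no exception) → 'S' (inner else) → 'K' (try body, no exception) → 'Y' (finally) → 'C' (after the try/except). Output: ASKYC

Answer: ASKYC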